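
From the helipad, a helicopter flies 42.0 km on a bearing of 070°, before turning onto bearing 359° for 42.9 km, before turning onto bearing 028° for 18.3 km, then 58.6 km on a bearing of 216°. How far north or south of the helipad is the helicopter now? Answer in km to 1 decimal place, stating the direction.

Leg 1 (070°, 42.0 km): east 42.0 sin 70° = 39.47, north 42.0 cos 70° = 14.36
Leg 2 (359°, 42.9 km): east 42.9 sin 359° = -0.75, north 42.9 cos 359° = 42.89
Leg 3 (028°, 18.3 km): east 18.3 sin 28° = 8.59, north 18.3 cos 28° = 16.16
Leg 4 (216°, 58.6 km): east 58.6 sin 216° = -34.44, north 58.6 cos 216° = -47.41
Net north component: 26.01 km.

26.0 km north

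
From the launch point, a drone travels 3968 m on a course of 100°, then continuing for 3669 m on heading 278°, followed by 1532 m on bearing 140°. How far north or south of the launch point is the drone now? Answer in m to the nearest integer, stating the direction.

Leg 1 (100°, 3968 m): east 3968 sin 100° = 3907.72, north 3968 cos 100° = -689.04
Leg 2 (278°, 3669 m): east 3669 sin 278° = -3633.29, north 3669 cos 278° = 510.63
Leg 3 (140°, 1532 m): east 1532 sin 140° = 984.75, north 1532 cos 140° = -1173.58
Net north component: -1351.99 m.

1352 m south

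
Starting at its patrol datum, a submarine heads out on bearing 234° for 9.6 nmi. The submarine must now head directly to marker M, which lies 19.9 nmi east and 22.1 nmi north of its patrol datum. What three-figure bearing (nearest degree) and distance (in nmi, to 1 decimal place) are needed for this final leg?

Leg 1 (234°, 9.6 nmi): east 9.6 sin 234° = -7.77, north 9.6 cos 234° = -5.64
Current position: (-7.77, -5.64). Target: (19.9, 22.1). Remaining: Δeast = 27.67, Δnorth = 27.74.
Bearing = atan2(27.67, 27.74) mod 360° = 44.92°; distance = √((27.67)² + (27.74)²) = 39.180 nmi.

045°, 39.2 nmi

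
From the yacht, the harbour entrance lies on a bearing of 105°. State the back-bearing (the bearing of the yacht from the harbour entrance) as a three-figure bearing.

Back-bearing = 105° + 180° = 285°.

285°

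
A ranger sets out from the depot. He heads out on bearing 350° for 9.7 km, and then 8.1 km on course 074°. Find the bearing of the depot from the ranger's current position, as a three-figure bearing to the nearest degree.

207°

Leg 1 (350°, 9.7 km): east 9.7 sin 350° = -1.68, north 9.7 cos 350° = 9.55
Leg 2 (074°, 8.1 km): east 8.1 sin 74° = 7.79, north 8.1 cos 74° = 2.23
Net displacement: 6.10 east, 11.79 north. Direction back to start is (-6.10, -11.79): bearing = atan2(-6.10, -11.79) mod 360° = 207.37° ≈ 207°.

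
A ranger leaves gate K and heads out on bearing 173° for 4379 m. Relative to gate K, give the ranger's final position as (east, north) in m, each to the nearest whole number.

(534, -4346)

Leg 1 (173°, 4379 m): east 4379 sin 173° = 533.67, north 4379 cos 173° = -4346.36
Summing: 533.67 m east, -4346.36 m north → (534, -4346).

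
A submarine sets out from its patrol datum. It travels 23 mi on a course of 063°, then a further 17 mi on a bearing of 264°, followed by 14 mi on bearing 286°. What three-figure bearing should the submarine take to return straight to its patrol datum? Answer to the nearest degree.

142°

Leg 1 (063°, 23 mi): east 23 sin 63° = 20.49, north 23 cos 63° = 10.44
Leg 2 (264°, 17 mi): east 17 sin 264° = -16.91, north 17 cos 264° = -1.78
Leg 3 (286°, 14 mi): east 14 sin 286° = -13.46, north 14 cos 286° = 3.86
Net displacement: -9.87 east, 12.52 north. Direction back to start is (9.87, -12.52): bearing = atan2(9.87, -12.52) mod 360° = 141.75° ≈ 142°.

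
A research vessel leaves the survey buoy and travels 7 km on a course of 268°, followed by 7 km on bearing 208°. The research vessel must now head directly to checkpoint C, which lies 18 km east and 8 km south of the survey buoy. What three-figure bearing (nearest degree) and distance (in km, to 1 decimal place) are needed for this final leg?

Leg 1 (268°, 7 km): east 7 sin 268° = -7.00, north 7 cos 268° = -0.24
Leg 2 (208°, 7 km): east 7 sin 208° = -3.29, north 7 cos 208° = -6.18
Current position: (-10.28, -6.42). Target: (18, -8). Remaining: Δeast = 28.28, Δnorth = -1.58.
Bearing = atan2(28.28, -1.58) mod 360° = 93.19°; distance = √((28.28)² + (-1.58)²) = 28.326 km.

093°, 28.3 km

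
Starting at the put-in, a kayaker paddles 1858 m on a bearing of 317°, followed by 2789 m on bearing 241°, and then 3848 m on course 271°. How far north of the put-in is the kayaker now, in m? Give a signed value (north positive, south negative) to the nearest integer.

Leg 1 (317°, 1858 m): east 1858 sin 317° = -1267.15, north 1858 cos 317° = 1358.86
Leg 2 (241°, 2789 m): east 2789 sin 241° = -2439.31, north 2789 cos 241° = -1352.13
Leg 3 (271°, 3848 m): east 3848 sin 271° = -3847.41, north 3848 cos 271° = 67.16
Net north component: 73.88 m.

74 m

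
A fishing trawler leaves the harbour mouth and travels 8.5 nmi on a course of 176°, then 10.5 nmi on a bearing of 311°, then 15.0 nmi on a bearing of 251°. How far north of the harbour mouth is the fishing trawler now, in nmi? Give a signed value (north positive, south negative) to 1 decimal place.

-6.5 nmi

Leg 1 (176°, 8.5 nmi): east 8.5 sin 176° = 0.59, north 8.5 cos 176° = -8.48
Leg 2 (311°, 10.5 nmi): east 10.5 sin 311° = -7.92, north 10.5 cos 311° = 6.89
Leg 3 (251°, 15.0 nmi): east 15.0 sin 251° = -14.18, north 15.0 cos 251° = -4.88
Net north component: -6.47 nmi.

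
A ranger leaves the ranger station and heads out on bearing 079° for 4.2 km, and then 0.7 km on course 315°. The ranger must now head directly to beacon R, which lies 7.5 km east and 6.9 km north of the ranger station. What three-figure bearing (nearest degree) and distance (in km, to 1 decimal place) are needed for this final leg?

Leg 1 (079°, 4.2 km): east 4.2 sin 79° = 4.12, north 4.2 cos 79° = 0.80
Leg 2 (315°, 0.7 km): east 0.7 sin 315° = -0.49, north 0.7 cos 315° = 0.49
Current position: (3.63, 1.30). Target: (7.5, 6.9). Remaining: Δeast = 3.87, Δnorth = 5.60.
Bearing = atan2(3.87, 5.60) mod 360° = 34.64°; distance = √((3.87)² + (5.60)²) = 6.811 km.

035°, 6.8 km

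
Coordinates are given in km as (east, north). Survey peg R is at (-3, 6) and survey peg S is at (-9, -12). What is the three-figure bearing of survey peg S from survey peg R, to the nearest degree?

Δeast = -9 − -3 = -6.00; Δnorth = -12 − 6 = -18.00.
Bearing = atan2(Δeast, Δnorth) mod 360° = 198.43° ≈ 198°.

198°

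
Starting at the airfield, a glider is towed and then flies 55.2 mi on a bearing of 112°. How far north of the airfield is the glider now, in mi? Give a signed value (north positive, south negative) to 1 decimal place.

Leg 1 (112°, 55.2 mi): east 55.2 sin 112° = 51.18, north 55.2 cos 112° = -20.68
Net north component: -20.68 mi.

-20.7 mi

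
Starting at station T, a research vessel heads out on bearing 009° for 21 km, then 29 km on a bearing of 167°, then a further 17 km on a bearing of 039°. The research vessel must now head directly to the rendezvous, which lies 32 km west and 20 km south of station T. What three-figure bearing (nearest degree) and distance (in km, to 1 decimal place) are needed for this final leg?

Leg 1 (009°, 21 km): east 21 sin 9° = 3.29, north 21 cos 9° = 20.74
Leg 2 (167°, 29 km): east 29 sin 167° = 6.52, north 29 cos 167° = -28.26
Leg 3 (039°, 17 km): east 17 sin 39° = 10.70, north 17 cos 39° = 13.21
Current position: (20.51, 5.70). Target: (-32, -20). Remaining: Δeast = -52.51, Δnorth = -25.70.
Bearing = atan2(-52.51, -25.70) mod 360° = 243.92°; distance = √((-52.51)² + (-25.70)²) = 58.458 km.

244°, 58.5 km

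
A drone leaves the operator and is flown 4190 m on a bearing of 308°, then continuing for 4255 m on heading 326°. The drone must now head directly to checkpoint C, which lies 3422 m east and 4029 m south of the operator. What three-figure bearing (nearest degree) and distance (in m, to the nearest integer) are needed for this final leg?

Leg 1 (308°, 4190 m): east 4190 sin 308° = -3301.77, north 4190 cos 308° = 2579.62
Leg 2 (326°, 4255 m): east 4255 sin 326° = -2379.37, north 4255 cos 326° = 3527.55
Current position: (-5681.13, 6107.18). Target: (3422, -4029). Remaining: Δeast = 9103.13, Δnorth = -10136.18.
Bearing = atan2(9103.13, -10136.18) mod 360° = 138.07°; distance = √((9103.13)² + (-10136.18)²) = 13623.842 m.

138°, 13624 m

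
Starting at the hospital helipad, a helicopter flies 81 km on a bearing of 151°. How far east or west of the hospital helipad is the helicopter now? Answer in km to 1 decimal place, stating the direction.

39.3 km east

Leg 1 (151°, 81 km): east 81 sin 151° = 39.27, north 81 cos 151° = -70.84
Net east component: 39.27 km.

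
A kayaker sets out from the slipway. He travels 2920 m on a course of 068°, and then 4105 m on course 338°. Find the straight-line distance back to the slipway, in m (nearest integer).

Leg 1 (068°, 2920 m): east 2920 sin 68° = 2707.38, north 2920 cos 68° = 1093.85
Leg 2 (338°, 4105 m): east 4105 sin 338° = -1537.76, north 4105 cos 338° = 3806.09
Net: 1169.62 east, 4899.94 north. Distance = √((1169.62)² + (4899.94)²) = 5037.601 m.

5038 m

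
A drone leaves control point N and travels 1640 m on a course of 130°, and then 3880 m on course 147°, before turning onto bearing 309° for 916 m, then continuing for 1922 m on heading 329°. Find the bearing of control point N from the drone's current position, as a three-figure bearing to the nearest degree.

Leg 1 (130°, 1640 m): east 1640 sin 130° = 1256.31, north 1640 cos 130° = -1054.17
Leg 2 (147°, 3880 m): east 3880 sin 147° = 2113.20, north 3880 cos 147° = -3254.04
Leg 3 (309°, 916 m): east 916 sin 309° = -711.87, north 916 cos 309° = 576.46
Leg 4 (329°, 1922 m): east 1922 sin 329° = -989.90, north 1922 cos 329° = 1647.48
Net displacement: 1667.74 east, -2084.28 north. Direction back to start is (-1667.74, 2084.28): bearing = atan2(-1667.74, 2084.28) mod 360° = 321.33° ≈ 321°.

321°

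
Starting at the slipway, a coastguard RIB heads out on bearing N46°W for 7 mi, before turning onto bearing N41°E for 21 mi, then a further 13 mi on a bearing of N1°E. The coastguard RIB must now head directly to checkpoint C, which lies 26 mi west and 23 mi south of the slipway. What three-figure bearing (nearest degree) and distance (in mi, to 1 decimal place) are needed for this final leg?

212°, 66.6 mi

Leg 1 (N46°W, 7 mi): east 7 sin 314° = -5.04, north 7 cos 314° = 4.86
Leg 2 (N41°E, 21 mi): east 21 sin 41° = 13.78, north 21 cos 41° = 15.85
Leg 3 (N1°E, 13 mi): east 13 sin 1° = 0.23, north 13 cos 1° = 13.00
Current position: (8.97, 33.71). Target: (-26, -23). Remaining: Δeast = -34.97, Δnorth = -56.71.
Bearing = atan2(-34.97, -56.71) mod 360° = 211.66°; distance = √((-34.97)² + (-56.71)²) = 66.624 mi.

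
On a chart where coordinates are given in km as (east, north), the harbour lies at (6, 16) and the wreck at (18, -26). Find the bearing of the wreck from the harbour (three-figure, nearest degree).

Δeast = 18 − 6 = 12.00; Δnorth = -26 − 16 = -42.00.
Bearing = atan2(Δeast, Δnorth) mod 360° = 164.05° ≈ 164°.

164°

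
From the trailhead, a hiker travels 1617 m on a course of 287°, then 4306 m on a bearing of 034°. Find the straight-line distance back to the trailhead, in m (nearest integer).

Leg 1 (287°, 1617 m): east 1617 sin 287° = -1546.34, north 1617 cos 287° = 472.77
Leg 2 (034°, 4306 m): east 4306 sin 34° = 2407.88, north 4306 cos 34° = 3569.84
Net: 861.54 east, 4042.60 north. Distance = √((861.54)² + (4042.60)²) = 4133.385 m.

4133 m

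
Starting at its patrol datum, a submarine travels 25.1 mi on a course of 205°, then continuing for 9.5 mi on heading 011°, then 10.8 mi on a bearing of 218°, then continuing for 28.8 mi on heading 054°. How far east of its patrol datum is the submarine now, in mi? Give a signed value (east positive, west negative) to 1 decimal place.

7.9 mi

Leg 1 (205°, 25.1 mi): east 25.1 sin 205° = -10.61, north 25.1 cos 205° = -22.75
Leg 2 (011°, 9.5 mi): east 9.5 sin 11° = 1.81, north 9.5 cos 11° = 9.33
Leg 3 (218°, 10.8 mi): east 10.8 sin 218° = -6.65, north 10.8 cos 218° = -8.51
Leg 4 (054°, 28.8 mi): east 28.8 sin 54° = 23.30, north 28.8 cos 54° = 16.93
Net east component: 7.86 mi.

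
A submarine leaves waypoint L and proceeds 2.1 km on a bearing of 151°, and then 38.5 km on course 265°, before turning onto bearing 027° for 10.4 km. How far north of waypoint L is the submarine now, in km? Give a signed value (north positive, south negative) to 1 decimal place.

4.1 km

Leg 1 (151°, 2.1 km): east 2.1 sin 151° = 1.02, north 2.1 cos 151° = -1.84
Leg 2 (265°, 38.5 km): east 38.5 sin 265° = -38.35, north 38.5 cos 265° = -3.36
Leg 3 (027°, 10.4 km): east 10.4 sin 27° = 4.72, north 10.4 cos 27° = 9.27
Net north component: 4.07 km.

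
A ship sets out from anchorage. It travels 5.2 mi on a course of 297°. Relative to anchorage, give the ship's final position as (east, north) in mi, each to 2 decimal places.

(-4.63, 2.36)

Leg 1 (297°, 5.2 mi): east 5.2 sin 297° = -4.63, north 5.2 cos 297° = 2.36
Summing: -4.63 mi east, 2.36 mi north → (-4.63, 2.36).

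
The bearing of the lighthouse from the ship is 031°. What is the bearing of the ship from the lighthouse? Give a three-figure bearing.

Back-bearing = 031° + 180° = 211°.

211°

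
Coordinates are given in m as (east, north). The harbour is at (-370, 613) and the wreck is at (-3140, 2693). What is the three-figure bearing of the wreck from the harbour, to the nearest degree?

Δeast = -3140 − -370 = -2770.00; Δnorth = 2693 − 613 = 2080.00.
Bearing = atan2(Δeast, Δnorth) mod 360° = 306.90° ≈ 307°.

307°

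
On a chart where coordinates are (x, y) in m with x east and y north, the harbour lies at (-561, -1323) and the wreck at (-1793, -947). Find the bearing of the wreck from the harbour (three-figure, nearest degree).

Δeast = -1793 − -561 = -1232.00; Δnorth = -947 − -1323 = 376.00.
Bearing = atan2(Δeast, Δnorth) mod 360° = 286.97° ≈ 287°.

287°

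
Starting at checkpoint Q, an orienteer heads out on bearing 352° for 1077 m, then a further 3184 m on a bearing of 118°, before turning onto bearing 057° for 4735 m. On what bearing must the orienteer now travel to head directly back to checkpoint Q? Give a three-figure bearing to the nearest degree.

Leg 1 (352°, 1077 m): east 1077 sin 352° = -149.89, north 1077 cos 352° = 1066.52
Leg 2 (118°, 3184 m): east 3184 sin 118° = 2811.31, north 3184 cos 118° = -1494.80
Leg 3 (057°, 4735 m): east 4735 sin 57° = 3971.11, north 4735 cos 57° = 2578.87
Net displacement: 6632.52 east, 2150.59 north. Direction back to start is (-6632.52, -2150.59): bearing = atan2(-6632.52, -2150.59) mod 360° = 252.03° ≈ 252°.

252°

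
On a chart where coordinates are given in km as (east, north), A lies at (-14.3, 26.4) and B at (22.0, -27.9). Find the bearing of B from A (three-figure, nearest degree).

Δeast = 22.0 − -14.3 = 36.30; Δnorth = -27.9 − 26.4 = -54.30.
Bearing = atan2(Δeast, Δnorth) mod 360° = 146.24° ≈ 146°.

146°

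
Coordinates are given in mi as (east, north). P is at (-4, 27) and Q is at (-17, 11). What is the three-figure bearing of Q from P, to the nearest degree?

Δeast = -17 − -4 = -13.00; Δnorth = 11 − 27 = -16.00.
Bearing = atan2(Δeast, Δnorth) mod 360° = 219.09° ≈ 219°.

219°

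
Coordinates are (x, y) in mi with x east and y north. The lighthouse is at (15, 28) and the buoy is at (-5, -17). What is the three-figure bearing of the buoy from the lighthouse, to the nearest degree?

Δeast = -5 − 15 = -20.00; Δnorth = -17 − 28 = -45.00.
Bearing = atan2(Δeast, Δnorth) mod 360° = 203.96° ≈ 204°.

204°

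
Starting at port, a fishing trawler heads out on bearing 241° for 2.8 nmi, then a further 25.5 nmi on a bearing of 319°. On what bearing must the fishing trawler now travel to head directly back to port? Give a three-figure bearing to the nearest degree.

133°

Leg 1 (241°, 2.8 nmi): east 2.8 sin 241° = -2.45, north 2.8 cos 241° = -1.36
Leg 2 (319°, 25.5 nmi): east 25.5 sin 319° = -16.73, north 25.5 cos 319° = 19.25
Net displacement: -19.18 east, 17.89 north. Direction back to start is (19.18, -17.89): bearing = atan2(19.18, -17.89) mod 360° = 133.01° ≈ 133°.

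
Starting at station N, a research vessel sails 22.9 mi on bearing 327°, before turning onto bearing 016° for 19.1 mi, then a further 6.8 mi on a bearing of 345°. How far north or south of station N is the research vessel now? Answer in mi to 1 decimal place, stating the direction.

Leg 1 (327°, 22.9 mi): east 22.9 sin 327° = -12.47, north 22.9 cos 327° = 19.21
Leg 2 (016°, 19.1 mi): east 19.1 sin 16° = 5.26, north 19.1 cos 16° = 18.36
Leg 3 (345°, 6.8 mi): east 6.8 sin 345° = -1.76, north 6.8 cos 345° = 6.57
Net north component: 44.13 mi.

44.1 mi north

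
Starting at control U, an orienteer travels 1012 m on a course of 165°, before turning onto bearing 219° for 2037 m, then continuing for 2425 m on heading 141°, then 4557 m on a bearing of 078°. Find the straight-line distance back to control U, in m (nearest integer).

6072 m

Leg 1 (165°, 1012 m): east 1012 sin 165° = 261.92, north 1012 cos 165° = -977.52
Leg 2 (219°, 2037 m): east 2037 sin 219° = -1281.93, north 2037 cos 219° = -1583.05
Leg 3 (141°, 2425 m): east 2425 sin 141° = 1526.10, north 2425 cos 141° = -1884.58
Leg 4 (078°, 4557 m): east 4557 sin 78° = 4457.42, north 4557 cos 78° = 947.45
Net: 4963.52 east, -3497.69 north. Distance = √((4963.52)² + (-3497.69)²) = 6072.096 m.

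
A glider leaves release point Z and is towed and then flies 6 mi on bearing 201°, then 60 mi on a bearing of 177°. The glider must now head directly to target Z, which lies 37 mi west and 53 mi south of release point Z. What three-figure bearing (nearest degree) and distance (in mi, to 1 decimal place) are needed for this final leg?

Leg 1 (201°, 6 mi): east 6 sin 201° = -2.15, north 6 cos 201° = -5.60
Leg 2 (177°, 60 mi): east 60 sin 177° = 3.14, north 60 cos 177° = -59.92
Current position: (0.99, -65.52). Target: (-37, -53). Remaining: Δeast = -37.99, Δnorth = 12.52.
Bearing = atan2(-37.99, 12.52) mod 360° = 288.24°; distance = √((-37.99)² + (12.52)²) = 40.000 mi.

288°, 40.0 mi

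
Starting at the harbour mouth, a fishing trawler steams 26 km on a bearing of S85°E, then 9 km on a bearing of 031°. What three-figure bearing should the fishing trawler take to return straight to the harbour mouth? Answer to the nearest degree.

260°

Leg 1 (S85°E, 26 km): east 26 sin 95° = 25.90, north 26 cos 95° = -2.27
Leg 2 (031°, 9 km): east 9 sin 31° = 4.64, north 9 cos 31° = 7.71
Net displacement: 30.54 east, 5.45 north. Direction back to start is (-30.54, -5.45): bearing = atan2(-30.54, -5.45) mod 360° = 259.88° ≈ 260°.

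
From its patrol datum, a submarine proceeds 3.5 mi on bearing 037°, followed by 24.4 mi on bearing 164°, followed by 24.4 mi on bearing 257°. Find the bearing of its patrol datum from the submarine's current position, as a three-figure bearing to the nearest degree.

Leg 1 (037°, 3.5 mi): east 3.5 sin 37° = 2.11, north 3.5 cos 37° = 2.80
Leg 2 (164°, 24.4 mi): east 24.4 sin 164° = 6.73, north 24.4 cos 164° = -23.45
Leg 3 (257°, 24.4 mi): east 24.4 sin 257° = -23.77, north 24.4 cos 257° = -5.49
Net displacement: -14.94 east, -26.15 north. Direction back to start is (14.94, 26.15): bearing = atan2(14.94, 26.15) mod 360° = 29.75° ≈ 030°.

030°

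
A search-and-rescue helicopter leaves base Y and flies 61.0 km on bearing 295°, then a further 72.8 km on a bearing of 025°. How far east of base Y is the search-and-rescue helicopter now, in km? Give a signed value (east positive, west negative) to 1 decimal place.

-24.5 km

Leg 1 (295°, 61.0 km): east 61.0 sin 295° = -55.28, north 61.0 cos 295° = 25.78
Leg 2 (025°, 72.8 km): east 72.8 sin 25° = 30.77, north 72.8 cos 25° = 65.98
Net east component: -24.52 km.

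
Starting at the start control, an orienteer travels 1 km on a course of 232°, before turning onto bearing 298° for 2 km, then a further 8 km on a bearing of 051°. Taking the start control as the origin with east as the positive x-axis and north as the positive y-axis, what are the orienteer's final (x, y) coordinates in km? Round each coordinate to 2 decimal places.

Leg 1 (232°, 1 km): east 1 sin 232° = -0.79, north 1 cos 232° = -0.62
Leg 2 (298°, 2 km): east 2 sin 298° = -1.77, north 2 cos 298° = 0.94
Leg 3 (051°, 8 km): east 8 sin 51° = 6.22, north 8 cos 51° = 5.03
Summing: 3.66 km east, 5.36 km north → (3.66, 5.36).

(3.66, 5.36)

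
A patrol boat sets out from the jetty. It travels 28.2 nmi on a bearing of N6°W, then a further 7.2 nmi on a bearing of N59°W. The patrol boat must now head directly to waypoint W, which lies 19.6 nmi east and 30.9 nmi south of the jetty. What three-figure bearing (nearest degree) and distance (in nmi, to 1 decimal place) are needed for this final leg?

155°, 68.9 nmi

Leg 1 (N6°W, 28.2 nmi): east 28.2 sin 354° = -2.95, north 28.2 cos 354° = 28.05
Leg 2 (N59°W, 7.2 nmi): east 7.2 sin 301° = -6.17, north 7.2 cos 301° = 3.71
Current position: (-9.12, 31.75). Target: (19.6, -30.9). Remaining: Δeast = 28.72, Δnorth = -62.65.
Bearing = atan2(28.72, -62.65) mod 360° = 155.37°; distance = √((28.72)² + (-62.65)²) = 68.922 nmi.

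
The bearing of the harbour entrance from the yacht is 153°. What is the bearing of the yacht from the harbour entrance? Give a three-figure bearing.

Back-bearing = 153° + 180° = 333°.

333°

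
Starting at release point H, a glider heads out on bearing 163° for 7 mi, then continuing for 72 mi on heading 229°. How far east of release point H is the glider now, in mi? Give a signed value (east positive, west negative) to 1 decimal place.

-52.3 mi

Leg 1 (163°, 7 mi): east 7 sin 163° = 2.05, north 7 cos 163° = -6.69
Leg 2 (229°, 72 mi): east 72 sin 229° = -54.34, north 72 cos 229° = -47.24
Net east component: -52.29 mi.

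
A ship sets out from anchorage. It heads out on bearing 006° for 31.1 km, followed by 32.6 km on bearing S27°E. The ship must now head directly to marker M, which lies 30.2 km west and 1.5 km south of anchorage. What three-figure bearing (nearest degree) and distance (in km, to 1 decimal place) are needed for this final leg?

266°, 48.4 km

Leg 1 (006°, 31.1 km): east 31.1 sin 6° = 3.25, north 31.1 cos 6° = 30.93
Leg 2 (S27°E, 32.6 km): east 32.6 sin 153° = 14.80, north 32.6 cos 153° = -29.05
Current position: (18.05, 1.88). Target: (-30.2, -1.5). Remaining: Δeast = -48.25, Δnorth = -3.38.
Bearing = atan2(-48.25, -3.38) mod 360° = 265.99°; distance = √((-48.25)² + (-3.38)²) = 48.369 km.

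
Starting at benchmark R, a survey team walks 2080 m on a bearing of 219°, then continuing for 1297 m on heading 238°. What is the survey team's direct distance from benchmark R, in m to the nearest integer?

3333 m

Leg 1 (219°, 2080 m): east 2080 sin 219° = -1308.99, north 2080 cos 219° = -1616.46
Leg 2 (238°, 1297 m): east 1297 sin 238° = -1099.92, north 1297 cos 238° = -687.31
Net: -2408.90 east, -2303.77 north. Distance = √((-2408.90)² + (-2303.77)²) = 3333.193 m.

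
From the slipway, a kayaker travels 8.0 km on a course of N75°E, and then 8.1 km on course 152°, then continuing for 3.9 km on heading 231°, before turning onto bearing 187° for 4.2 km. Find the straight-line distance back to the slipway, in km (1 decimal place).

Leg 1 (N75°E, 8.0 km): east 8.0 sin 75° = 7.73, north 8.0 cos 75° = 2.07
Leg 2 (152°, 8.1 km): east 8.1 sin 152° = 3.80, north 8.1 cos 152° = -7.15
Leg 3 (231°, 3.9 km): east 3.9 sin 231° = -3.03, north 3.9 cos 231° = -2.45
Leg 4 (187°, 4.2 km): east 4.2 sin 187° = -0.51, north 4.2 cos 187° = -4.17
Net: 7.99 east, -11.70 north. Distance = √((7.99)² + (-11.70)²) = 14.170 km.

14.2 km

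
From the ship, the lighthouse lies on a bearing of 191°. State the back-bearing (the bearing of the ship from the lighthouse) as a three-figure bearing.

Back-bearing = 191° − 180° = 011°.

011°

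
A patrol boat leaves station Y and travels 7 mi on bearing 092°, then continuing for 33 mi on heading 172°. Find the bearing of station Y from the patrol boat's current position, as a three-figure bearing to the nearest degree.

341°

Leg 1 (092°, 7 mi): east 7 sin 92° = 7.00, north 7 cos 92° = -0.24
Leg 2 (172°, 33 mi): east 33 sin 172° = 4.59, north 33 cos 172° = -32.68
Net displacement: 11.59 east, -32.92 north. Direction back to start is (-11.59, 32.92): bearing = atan2(-11.59, 32.92) mod 360° = 340.61° ≈ 341°.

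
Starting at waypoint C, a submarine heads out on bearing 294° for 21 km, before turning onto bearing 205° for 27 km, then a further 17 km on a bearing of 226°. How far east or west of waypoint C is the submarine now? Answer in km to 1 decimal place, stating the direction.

42.8 km west

Leg 1 (294°, 21 km): east 21 sin 294° = -19.18, north 21 cos 294° = 8.54
Leg 2 (205°, 27 km): east 27 sin 205° = -11.41, north 27 cos 205° = -24.47
Leg 3 (226°, 17 km): east 17 sin 226° = -12.23, north 17 cos 226° = -11.81
Net east component: -42.82 km.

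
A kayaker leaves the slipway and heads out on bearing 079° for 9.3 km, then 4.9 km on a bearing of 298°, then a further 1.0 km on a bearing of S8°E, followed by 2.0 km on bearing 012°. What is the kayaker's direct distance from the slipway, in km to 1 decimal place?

Leg 1 (079°, 9.3 km): east 9.3 sin 79° = 9.13, north 9.3 cos 79° = 1.77
Leg 2 (298°, 4.9 km): east 4.9 sin 298° = -4.33, north 4.9 cos 298° = 2.30
Leg 3 (S8°E, 1.0 km): east 1.0 sin 172° = 0.14, north 1.0 cos 172° = -0.99
Leg 4 (012°, 2.0 km): east 2.0 sin 12° = 0.42, north 2.0 cos 12° = 1.96
Net: 5.36 east, 5.04 north. Distance = √((5.36)² + (5.04)²) = 7.356 km.

7.4 km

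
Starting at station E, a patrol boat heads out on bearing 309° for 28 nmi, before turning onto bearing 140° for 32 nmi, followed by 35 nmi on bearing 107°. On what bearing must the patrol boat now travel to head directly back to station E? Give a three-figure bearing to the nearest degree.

Leg 1 (309°, 28 nmi): east 28 sin 309° = -21.76, north 28 cos 309° = 17.62
Leg 2 (140°, 32 nmi): east 32 sin 140° = 20.57, north 32 cos 140° = -24.51
Leg 3 (107°, 35 nmi): east 35 sin 107° = 33.47, north 35 cos 107° = -10.23
Net displacement: 32.28 east, -17.13 north. Direction back to start is (-32.28, 17.13): bearing = atan2(-32.28, 17.13) mod 360° = 297.95° ≈ 298°.

298°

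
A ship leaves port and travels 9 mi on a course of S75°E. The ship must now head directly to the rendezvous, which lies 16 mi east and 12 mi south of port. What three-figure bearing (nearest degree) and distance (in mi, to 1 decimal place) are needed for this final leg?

143°, 12.1 mi

Leg 1 (S75°E, 9 mi): east 9 sin 105° = 8.69, north 9 cos 105° = -2.33
Current position: (8.69, -2.33). Target: (16, -12). Remaining: Δeast = 7.31, Δnorth = -9.67.
Bearing = atan2(7.31, -9.67) mod 360° = 142.93°; distance = √((7.31)² + (-9.67)²) = 12.121 mi.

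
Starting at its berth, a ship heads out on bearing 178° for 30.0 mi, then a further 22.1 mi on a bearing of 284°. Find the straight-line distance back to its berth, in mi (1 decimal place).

Leg 1 (178°, 30.0 mi): east 30.0 sin 178° = 1.05, north 30.0 cos 178° = -29.98
Leg 2 (284°, 22.1 mi): east 22.1 sin 284° = -21.44, north 22.1 cos 284° = 5.35
Net: -20.40 east, -24.64 north. Distance = √((-20.40)² + (-24.64)²) = 31.983 mi.

32.0 mi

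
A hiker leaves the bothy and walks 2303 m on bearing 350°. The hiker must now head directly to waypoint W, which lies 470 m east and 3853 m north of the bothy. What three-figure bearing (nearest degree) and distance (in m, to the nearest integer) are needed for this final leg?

Leg 1 (350°, 2303 m): east 2303 sin 350° = -399.91, north 2303 cos 350° = 2268.01
Current position: (-399.91, 2268.01). Target: (470, 3853). Remaining: Δeast = 869.91, Δnorth = 1584.99.
Bearing = atan2(869.91, 1584.99) mod 360° = 28.76°; distance = √((869.91)² + (1584.99)²) = 1808.019 m.

029°, 1808 m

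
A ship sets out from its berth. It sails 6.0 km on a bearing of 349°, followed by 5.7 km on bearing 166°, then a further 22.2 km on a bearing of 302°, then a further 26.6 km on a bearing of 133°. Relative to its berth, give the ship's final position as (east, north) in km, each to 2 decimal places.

Leg 1 (349°, 6.0 km): east 6.0 sin 349° = -1.14, north 6.0 cos 349° = 5.89
Leg 2 (166°, 5.7 km): east 5.7 sin 166° = 1.38, north 5.7 cos 166° = -5.53
Leg 3 (302°, 22.2 km): east 22.2 sin 302° = -18.83, north 22.2 cos 302° = 11.76
Leg 4 (133°, 26.6 km): east 26.6 sin 133° = 19.45, north 26.6 cos 133° = -18.14
Summing: 0.86 km east, -6.02 km north → (0.86, -6.02).

(0.86, -6.02)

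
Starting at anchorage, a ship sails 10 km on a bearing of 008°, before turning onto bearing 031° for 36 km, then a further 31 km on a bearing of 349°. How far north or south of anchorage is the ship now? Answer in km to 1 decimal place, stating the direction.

Leg 1 (008°, 10 km): east 10 sin 8° = 1.39, north 10 cos 8° = 9.90
Leg 2 (031°, 36 km): east 36 sin 31° = 18.54, north 36 cos 31° = 30.86
Leg 3 (349°, 31 km): east 31 sin 349° = -5.92, north 31 cos 349° = 30.43
Net north component: 71.19 km.

71.2 km north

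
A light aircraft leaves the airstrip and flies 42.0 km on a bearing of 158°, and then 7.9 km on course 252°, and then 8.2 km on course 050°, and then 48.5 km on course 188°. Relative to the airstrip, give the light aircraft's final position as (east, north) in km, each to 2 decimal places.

(7.75, -84.14)

Leg 1 (158°, 42.0 km): east 42.0 sin 158° = 15.73, north 42.0 cos 158° = -38.94
Leg 2 (252°, 7.9 km): east 7.9 sin 252° = -7.51, north 7.9 cos 252° = -2.44
Leg 3 (050°, 8.2 km): east 8.2 sin 50° = 6.28, north 8.2 cos 50° = 5.27
Leg 4 (188°, 48.5 km): east 48.5 sin 188° = -6.75, north 48.5 cos 188° = -48.03
Summing: 7.75 km east, -84.14 km north → (7.75, -84.14).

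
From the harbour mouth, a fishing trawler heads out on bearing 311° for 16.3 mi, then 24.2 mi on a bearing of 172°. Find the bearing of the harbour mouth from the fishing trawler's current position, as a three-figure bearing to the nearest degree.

Leg 1 (311°, 16.3 mi): east 16.3 sin 311° = -12.30, north 16.3 cos 311° = 10.69
Leg 2 (172°, 24.2 mi): east 24.2 sin 172° = 3.37, north 24.2 cos 172° = -23.96
Net displacement: -8.93 east, -13.27 north. Direction back to start is (8.93, 13.27): bearing = atan2(8.93, 13.27) mod 360° = 33.95° ≈ 034°.

034°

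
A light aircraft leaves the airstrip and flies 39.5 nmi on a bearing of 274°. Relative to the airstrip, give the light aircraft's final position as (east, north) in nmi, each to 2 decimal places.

(-39.40, 2.76)

Leg 1 (274°, 39.5 nmi): east 39.5 sin 274° = -39.40, north 39.5 cos 274° = 2.76
Summing: -39.40 nmi east, 2.76 nmi north → (-39.40, 2.76).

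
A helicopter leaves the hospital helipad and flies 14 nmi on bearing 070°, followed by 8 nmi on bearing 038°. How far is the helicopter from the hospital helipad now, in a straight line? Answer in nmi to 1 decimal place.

Leg 1 (070°, 14 nmi): east 14 sin 70° = 13.16, north 14 cos 70° = 4.79
Leg 2 (038°, 8 nmi): east 8 sin 38° = 4.93, north 8 cos 38° = 6.30
Net: 18.08 east, 11.09 north. Distance = √((18.08)² + (11.09)²) = 21.212 nmi.

21.2 nmi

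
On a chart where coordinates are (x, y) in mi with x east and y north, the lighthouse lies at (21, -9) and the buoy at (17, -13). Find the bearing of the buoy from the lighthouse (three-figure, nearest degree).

Δeast = 17 − 21 = -4.00; Δnorth = -13 − -9 = -4.00.
Bearing = atan2(Δeast, Δnorth) mod 360° = 225.00° ≈ 225°.

225°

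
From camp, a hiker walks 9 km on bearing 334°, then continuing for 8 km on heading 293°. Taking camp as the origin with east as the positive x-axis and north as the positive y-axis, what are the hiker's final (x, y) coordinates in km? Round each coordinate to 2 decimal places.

(-11.31, 11.21)

Leg 1 (334°, 9 km): east 9 sin 334° = -3.95, north 9 cos 334° = 8.09
Leg 2 (293°, 8 km): east 8 sin 293° = -7.36, north 8 cos 293° = 3.13
Summing: -11.31 km east, 11.21 km north → (-11.31, 11.21).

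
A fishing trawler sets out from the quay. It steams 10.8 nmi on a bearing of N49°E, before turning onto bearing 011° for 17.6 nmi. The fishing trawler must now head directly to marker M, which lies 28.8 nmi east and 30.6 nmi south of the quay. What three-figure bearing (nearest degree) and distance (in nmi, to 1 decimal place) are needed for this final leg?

163°, 57.6 nmi

Leg 1 (N49°E, 10.8 nmi): east 10.8 sin 49° = 8.15, north 10.8 cos 49° = 7.09
Leg 2 (011°, 17.6 nmi): east 17.6 sin 11° = 3.36, north 17.6 cos 11° = 17.28
Current position: (11.51, 24.36). Target: (28.8, -30.6). Remaining: Δeast = 17.29, Δnorth = -54.96.
Bearing = atan2(17.29, -54.96) mod 360° = 162.54°; distance = √((17.29)² + (-54.96)²) = 57.618 nmi.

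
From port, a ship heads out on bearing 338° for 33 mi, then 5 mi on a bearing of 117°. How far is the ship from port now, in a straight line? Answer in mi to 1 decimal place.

29.4 mi

Leg 1 (338°, 33 mi): east 33 sin 338° = -12.36, north 33 cos 338° = 30.60
Leg 2 (117°, 5 mi): east 5 sin 117° = 4.46, north 5 cos 117° = -2.27
Net: -7.91 east, 28.33 north. Distance = √((-7.91)² + (28.33)²) = 29.410 mi.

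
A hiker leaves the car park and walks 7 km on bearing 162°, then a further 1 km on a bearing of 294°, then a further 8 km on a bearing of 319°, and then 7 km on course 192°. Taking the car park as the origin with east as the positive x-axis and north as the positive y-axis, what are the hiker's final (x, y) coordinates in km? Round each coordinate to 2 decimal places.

(-5.45, -7.06)

Leg 1 (162°, 7 km): east 7 sin 162° = 2.16, north 7 cos 162° = -6.66
Leg 2 (294°, 1 km): east 1 sin 294° = -0.91, north 1 cos 294° = 0.41
Leg 3 (319°, 8 km): east 8 sin 319° = -5.25, north 8 cos 319° = 6.04
Leg 4 (192°, 7 km): east 7 sin 192° = -1.46, north 7 cos 192° = -6.85
Summing: -5.45 km east, -7.06 km north → (-5.45, -7.06).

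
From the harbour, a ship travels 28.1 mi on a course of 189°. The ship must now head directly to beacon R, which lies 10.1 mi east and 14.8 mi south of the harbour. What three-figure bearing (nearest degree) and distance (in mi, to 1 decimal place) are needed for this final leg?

Leg 1 (189°, 28.1 mi): east 28.1 sin 189° = -4.40, north 28.1 cos 189° = -27.75
Current position: (-4.40, -27.75). Target: (10.1, -14.8). Remaining: Δeast = 14.50, Δnorth = 12.95.
Bearing = atan2(14.50, 12.95) mod 360° = 48.21°; distance = √((14.50)² + (12.95)²) = 19.441 mi.

048°, 19.4 mi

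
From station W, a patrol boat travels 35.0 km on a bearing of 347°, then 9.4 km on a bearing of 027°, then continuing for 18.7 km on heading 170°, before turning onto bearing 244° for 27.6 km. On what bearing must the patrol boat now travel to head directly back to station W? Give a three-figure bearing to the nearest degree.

115°

Leg 1 (347°, 35.0 km): east 35.0 sin 347° = -7.87, north 35.0 cos 347° = 34.10
Leg 2 (027°, 9.4 km): east 9.4 sin 27° = 4.27, north 9.4 cos 27° = 8.38
Leg 3 (170°, 18.7 km): east 18.7 sin 170° = 3.25, north 18.7 cos 170° = -18.42
Leg 4 (244°, 27.6 km): east 27.6 sin 244° = -24.81, north 27.6 cos 244° = -12.10
Net displacement: -25.17 east, 11.96 north. Direction back to start is (25.17, -11.96): bearing = atan2(25.17, -11.96) mod 360° = 115.43° ≈ 115°.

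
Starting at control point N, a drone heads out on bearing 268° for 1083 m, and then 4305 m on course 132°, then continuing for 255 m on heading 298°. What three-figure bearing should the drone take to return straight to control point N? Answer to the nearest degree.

Leg 1 (268°, 1083 m): east 1083 sin 268° = -1082.34, north 1083 cos 268° = -37.80
Leg 2 (132°, 4305 m): east 4305 sin 132° = 3199.24, north 4305 cos 132° = -2880.61
Leg 3 (298°, 255 m): east 255 sin 298° = -225.15, north 255 cos 298° = 119.72
Net displacement: 1891.75 east, -2798.69 north. Direction back to start is (-1891.75, 2798.69): bearing = atan2(-1891.75, 2798.69) mod 360° = 325.94° ≈ 326°.

326°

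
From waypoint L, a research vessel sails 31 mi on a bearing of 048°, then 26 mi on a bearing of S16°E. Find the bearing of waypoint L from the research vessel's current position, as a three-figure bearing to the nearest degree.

Leg 1 (048°, 31 mi): east 31 sin 48° = 23.04, north 31 cos 48° = 20.74
Leg 2 (S16°E, 26 mi): east 26 sin 164° = 7.17, north 26 cos 164° = -24.99
Net displacement: 30.20 east, -4.25 north. Direction back to start is (-30.20, 4.25): bearing = atan2(-30.20, 4.25) mod 360° = 278.01° ≈ 278°.

278°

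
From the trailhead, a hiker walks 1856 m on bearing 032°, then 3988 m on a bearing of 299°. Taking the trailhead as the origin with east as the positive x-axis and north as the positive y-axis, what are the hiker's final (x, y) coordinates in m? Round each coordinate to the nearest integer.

(-2504, 3507)

Leg 1 (032°, 1856 m): east 1856 sin 32° = 983.53, north 1856 cos 32° = 1573.98
Leg 2 (299°, 3988 m): east 3988 sin 299° = -3487.98, north 3988 cos 299° = 1933.42
Summing: -2504.45 m east, 3507.40 m north → (-2504, 3507).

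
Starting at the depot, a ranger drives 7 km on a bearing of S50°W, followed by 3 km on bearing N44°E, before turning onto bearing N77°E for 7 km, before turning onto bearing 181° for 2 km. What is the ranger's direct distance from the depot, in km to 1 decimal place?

4.5 km

Leg 1 (S50°W, 7 km): east 7 sin 230° = -5.36, north 7 cos 230° = -4.50
Leg 2 (N44°E, 3 km): east 3 sin 44° = 2.08, north 3 cos 44° = 2.16
Leg 3 (N77°E, 7 km): east 7 sin 77° = 6.82, north 7 cos 77° = 1.57
Leg 4 (181°, 2 km): east 2 sin 181° = -0.03, north 2 cos 181° = -2.00
Net: 3.51 east, -2.77 north. Distance = √((3.51)² + (-2.77)²) = 4.467 km.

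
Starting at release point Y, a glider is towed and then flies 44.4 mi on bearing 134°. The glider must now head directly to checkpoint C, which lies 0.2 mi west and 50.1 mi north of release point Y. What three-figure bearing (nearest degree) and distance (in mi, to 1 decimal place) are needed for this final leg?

Leg 1 (134°, 44.4 mi): east 44.4 sin 134° = 31.94, north 44.4 cos 134° = -30.84
Current position: (31.94, -30.84). Target: (-0.2, 50.1). Remaining: Δeast = -32.14, Δnorth = 80.94.
Bearing = atan2(-32.14, 80.94) mod 360° = 338.34°; distance = √((-32.14)² + (80.94)²) = 87.090 mi.

338°, 87.1 mi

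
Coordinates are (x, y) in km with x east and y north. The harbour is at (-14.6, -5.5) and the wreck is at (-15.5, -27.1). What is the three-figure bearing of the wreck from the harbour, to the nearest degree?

Δeast = -15.5 − -14.6 = -0.90; Δnorth = -27.1 − -5.5 = -21.60.
Bearing = atan2(Δeast, Δnorth) mod 360° = 182.39° ≈ 182°.

182°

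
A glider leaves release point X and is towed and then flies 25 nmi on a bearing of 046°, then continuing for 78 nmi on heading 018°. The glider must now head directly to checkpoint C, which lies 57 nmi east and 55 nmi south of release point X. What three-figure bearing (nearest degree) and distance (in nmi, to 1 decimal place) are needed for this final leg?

174°, 147.3 nmi

Leg 1 (046°, 25 nmi): east 25 sin 46° = 17.98, north 25 cos 46° = 17.37
Leg 2 (018°, 78 nmi): east 78 sin 18° = 24.10, north 78 cos 18° = 74.18
Current position: (42.09, 91.55). Target: (57, -55). Remaining: Δeast = 14.91, Δnorth = -146.55.
Bearing = atan2(14.91, -146.55) mod 360° = 174.19°; distance = √((14.91)² + (-146.55)²) = 147.306 nmi.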